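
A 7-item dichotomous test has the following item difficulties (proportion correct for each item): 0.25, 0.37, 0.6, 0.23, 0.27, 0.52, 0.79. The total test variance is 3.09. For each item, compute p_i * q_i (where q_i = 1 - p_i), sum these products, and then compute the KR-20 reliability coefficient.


For each item, compute p_i * q_i:
  Item 1: 0.25 * 0.75 = 0.1875
  Item 2: 0.37 * 0.63 = 0.2331
  Item 3: 0.6 * 0.4 = 0.24
  Item 4: 0.23 * 0.77 = 0.1771
  Item 5: 0.27 * 0.73 = 0.1971
  Item 6: 0.52 * 0.48 = 0.2496
  Item 7: 0.79 * 0.21 = 0.1659
Sum(p_i * q_i) = 0.1875 + 0.2331 + 0.24 + 0.1771 + 0.1971 + 0.2496 + 0.1659 = 1.4503
KR-20 = (k/(k-1)) * (1 - Sum(p_i*q_i) / Var_total)
= (7/6) * (1 - 1.4503/3.09)
= 1.1667 * 0.5306
KR-20 = 0.6191

0.6191


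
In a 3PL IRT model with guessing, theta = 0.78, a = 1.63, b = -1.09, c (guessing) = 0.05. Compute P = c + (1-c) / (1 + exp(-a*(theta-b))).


logit = 1.63*(0.78 - -1.09) = 3.0481
P* = 1/(1 + exp(-3.0481)) = 0.9547
P = 0.05 + (1 - 0.05) * 0.9547
P = 0.957

0.957


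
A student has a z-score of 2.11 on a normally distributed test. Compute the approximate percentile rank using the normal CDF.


CDF(z) = 0.5 * (1 + erf(z/sqrt(2)))
erf(1.492) = 0.9651
CDF = 0.9826
Percentile rank = 0.9826 * 100 = 98.26

98.26


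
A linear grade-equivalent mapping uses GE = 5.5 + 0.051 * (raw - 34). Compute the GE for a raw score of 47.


raw - median = 47 - 34 = 13
slope * diff = 0.051 * 13 = 0.663
GE = 5.5 + 0.663
GE = 6.163

6.163


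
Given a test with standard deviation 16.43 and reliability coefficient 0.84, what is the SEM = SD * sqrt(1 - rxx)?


SEM = SD * sqrt(1 - rxx)
SEM = 16.43 * sqrt(1 - 0.84)
SEM = 16.43 * sqrt(0.16) = 16.43 * 0.4
SEM = 6.572

6.572


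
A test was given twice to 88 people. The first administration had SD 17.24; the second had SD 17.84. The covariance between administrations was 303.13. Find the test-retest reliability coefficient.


r = cov(X,Y) / (SD_X * SD_Y)
r = 303.13 / (17.24 * 17.84)
r = 303.13 / 307.5616
r = 0.9856

0.9856


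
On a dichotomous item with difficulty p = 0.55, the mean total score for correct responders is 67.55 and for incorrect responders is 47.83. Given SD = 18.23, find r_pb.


q = 1 - p = 0.45
rpb = ((M1 - M0) / SD) * sqrt(p * q)
rpb = ((67.55 - 47.83) / 18.23) * sqrt(0.55 * 0.45)
rpb = 0.5382

0.5382


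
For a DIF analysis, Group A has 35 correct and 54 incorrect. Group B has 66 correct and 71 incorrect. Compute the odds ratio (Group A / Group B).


Odds_A = 35/54 = 0.6481
Odds_B = 66/71 = 0.9296
OR = Odds_A / Odds_B = 0.6481 / 0.9296
Exactly, OR = (35 * 71) / (54 * 66) = 2485 / 3564
OR = 0.6973

0.6973


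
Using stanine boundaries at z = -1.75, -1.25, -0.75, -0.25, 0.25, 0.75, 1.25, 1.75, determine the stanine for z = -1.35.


Stanine boundaries: [-1.75, -1.25, -0.75, -0.25, 0.25, 0.75, 1.25, 1.75]
z = -1.35
Check each boundary:
  z >= -1.75 -> could be stanine 2
  z < -1.25
  z < -0.75
  z < -0.25
  z < 0.25
  z < 0.75
  z < 1.25
  z < 1.75
Highest qualifying boundary gives stanine = 2

2


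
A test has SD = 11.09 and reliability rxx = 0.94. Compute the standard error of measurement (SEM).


SEM = SD * sqrt(1 - rxx)
SEM = 11.09 * sqrt(1 - 0.94)
SEM = 11.09 * sqrt(0.06) = 11.09 * 0.244949
SEM = 2.7165

2.7165


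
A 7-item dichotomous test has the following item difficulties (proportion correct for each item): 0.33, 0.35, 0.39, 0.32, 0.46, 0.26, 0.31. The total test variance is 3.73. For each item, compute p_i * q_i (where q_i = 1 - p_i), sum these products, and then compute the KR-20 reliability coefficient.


For each item, compute p_i * q_i:
  Item 1: 0.33 * 0.67 = 0.2211
  Item 2: 0.35 * 0.65 = 0.2275
  Item 3: 0.39 * 0.61 = 0.2379
  Item 4: 0.32 * 0.68 = 0.2176
  Item 5: 0.46 * 0.54 = 0.2484
  Item 6: 0.26 * 0.74 = 0.1924
  Item 7: 0.31 * 0.69 = 0.2139
Sum(p_i * q_i) = 0.2211 + 0.2275 + 0.2379 + 0.2176 + 0.2484 + 0.1924 + 0.2139 = 1.5588
KR-20 = (k/(k-1)) * (1 - Sum(p_i*q_i) / Var_total)
= (7/6) * (1 - 1.5588/3.73)
= 1.1667 * 0.5821
KR-20 = 0.6791

0.6791


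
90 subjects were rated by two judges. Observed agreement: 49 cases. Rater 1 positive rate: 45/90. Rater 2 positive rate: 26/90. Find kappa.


P_o = 49/90 = 0.544444
P_e = (45*26 + 45*64) / 8100 = 0.5
kappa = (P_o - P_e) / (1 - P_e)
kappa = (0.544444 - 0.5) / (1 - 0.5)
kappa = 0.0889

0.0889


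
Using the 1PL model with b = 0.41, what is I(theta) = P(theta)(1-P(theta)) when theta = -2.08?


P = 1/(1+exp(-(-2.08-0.41))) = 0.0766
I = P*(1-P) = 0.0766 * 0.9234
I = 0.0707

0.0707


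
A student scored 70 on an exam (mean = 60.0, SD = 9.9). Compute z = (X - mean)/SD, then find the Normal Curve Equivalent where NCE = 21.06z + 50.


z = (X - mean) / SD = (70 - 60.0) / 9.9
z = 10.0 / 9.9
z = 1.0101
NCE = NCE = 21.06z + 50
Carry z at full precision (z = 10.0 / 9.9) into the conversion:
NCE = 21.06 * (10.0 / 9.9) + 50 = 210.6 / 9.9 + 50
NCE = 21.2727 + 50
NCE = 71.2727

71.2727


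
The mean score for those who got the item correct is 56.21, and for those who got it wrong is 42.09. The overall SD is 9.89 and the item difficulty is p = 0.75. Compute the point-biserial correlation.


q = 1 - p = 0.25
rpb = ((M1 - M0) / SD) * sqrt(p * q)
rpb = ((56.21 - 42.09) / 9.89) * sqrt(0.75 * 0.25)
rpb = 0.6182

0.6182


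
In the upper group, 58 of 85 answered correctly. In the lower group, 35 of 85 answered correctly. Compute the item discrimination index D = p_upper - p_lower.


p_upper = 58/85 = 0.6824
p_lower = 35/85 = 0.4118
D = 0.6824 - 0.4118 = 0.2706

0.2706


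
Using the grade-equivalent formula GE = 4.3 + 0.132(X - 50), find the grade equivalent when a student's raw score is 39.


raw - median = 39 - 50 = -11
slope * diff = 0.132 * -11 = -1.452
GE = 4.3 + -1.452
GE = 2.848

2.848


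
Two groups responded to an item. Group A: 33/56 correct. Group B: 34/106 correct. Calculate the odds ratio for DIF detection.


Odds_A = 33/23 = 1.4348
Odds_B = 34/72 = 0.4722
OR = Odds_A / Odds_B = 1.4348 / 0.4722
Exactly, OR = (33 * 72) / (23 * 34) = 2376 / 782
OR = 3.0384

3.0384


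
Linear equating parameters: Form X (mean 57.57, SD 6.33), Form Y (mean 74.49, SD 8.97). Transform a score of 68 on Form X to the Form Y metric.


slope = SD_Y / SD_X = 8.97 / 6.33 ~ 1.4171
intercept = mean_Y - slope * mean_X = 74.49 - (8.97 / 6.33) * 57.57 ~ -7.0902
Y = slope * X + intercept. To avoid rounding drift from the rounded slope/intercept, evaluate the equivalent form Y = mean_Y + SD_Y * (X - mean_X) / SD_X at full precision:
Y = 74.49 + 8.97 * (68 - 57.57) / 6.33
Y = 74.49 + 8.97 * 10.43 / 6.33
Y = 74.49 + 93.5571 / 6.33
Y = 74.49 + 14.78
Y = 89.27

89.27


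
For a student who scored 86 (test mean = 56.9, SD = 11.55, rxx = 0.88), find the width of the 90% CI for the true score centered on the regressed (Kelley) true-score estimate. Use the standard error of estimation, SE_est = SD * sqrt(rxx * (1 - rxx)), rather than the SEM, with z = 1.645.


True score estimate = 0.88*86 + 0.12*56.9 = 82.508
SE_est = SD * sqrt(rxx * (1 - rxx)) = 11.55 * sqrt(0.88 * 0.12) = 11.55 * sqrt(0.1056) = 3.753306
CI = T_est +/- z * SE_est, so width = 2 * z * SE_est = 2 * 1.645 * 3.753306
Width = 12.3484

12.3484


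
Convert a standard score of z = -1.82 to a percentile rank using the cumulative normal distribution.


CDF(z) = 0.5 * (1 + erf(z/sqrt(2)))
erf(-1.2869) = -0.9312
CDF = 0.0344
Percentile rank = 0.0344 * 100 = 3.44

3.44


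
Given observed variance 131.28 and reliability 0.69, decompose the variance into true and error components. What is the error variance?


var_true = rxx * var_obs = 0.69 * 131.28 = 90.5832
var_error = var_obs - var_true
var_error = 131.28 - 90.5832
var_error = 40.6968

40.6968


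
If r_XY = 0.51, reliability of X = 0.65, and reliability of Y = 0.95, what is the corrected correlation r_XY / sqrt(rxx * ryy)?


r_corrected = rxy / sqrt(rxx * ryy)
= 0.51 / sqrt(0.65 * 0.95)
= 0.51 / sqrt(0.6175)
= 0.51 / 0.785812
r_corrected = 0.649

0.649


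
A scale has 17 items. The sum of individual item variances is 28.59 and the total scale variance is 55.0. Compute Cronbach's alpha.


alpha = (k/(k-1)) * (1 - sum(si^2)/s_total^2)
= (17/16) * (1 - 28.59/55.0)
alpha = 0.5102

0.5102


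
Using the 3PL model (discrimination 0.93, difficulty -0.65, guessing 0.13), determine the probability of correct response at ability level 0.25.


logit = 0.93*(0.25 - -0.65) = 0.837
P* = 1/(1 + exp(-0.837)) = 0.6978
P = 0.13 + (1 - 0.13) * 0.6978
P = 0.7371

0.7371


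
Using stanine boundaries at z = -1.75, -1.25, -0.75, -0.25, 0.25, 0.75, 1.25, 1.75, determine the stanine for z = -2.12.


Stanine boundaries: [-1.75, -1.25, -0.75, -0.25, 0.25, 0.75, 1.25, 1.75]
z = -2.12
Check each boundary:
  z < -1.75
  z < -1.25
  z < -0.75
  z < -0.25
  z < 0.25
  z < 0.75
  z < 1.25
  z < 1.75
Highest qualifying boundary gives stanine = 1

1


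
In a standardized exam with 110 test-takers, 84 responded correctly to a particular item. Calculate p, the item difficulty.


Item difficulty p = number correct / total examinees
p = 84 / 110
p = 0.7636

0.7636


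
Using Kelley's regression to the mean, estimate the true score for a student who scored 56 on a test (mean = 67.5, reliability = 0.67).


T_est = rxx * X + (1 - rxx) * mean
T_est = 0.67 * 56 + 0.33 * 67.5
T_est = 37.52 + 22.275
T_est = 59.795

59.795


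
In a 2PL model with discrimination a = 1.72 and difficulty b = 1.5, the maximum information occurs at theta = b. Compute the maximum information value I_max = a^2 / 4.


For 2PL, max info at theta = b = 1.5
I_max = a^2 / 4 = 1.72^2 / 4
= 2.9584 / 4
I_max = 0.7396

0.7396


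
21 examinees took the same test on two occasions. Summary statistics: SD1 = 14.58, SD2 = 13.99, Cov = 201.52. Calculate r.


r = cov(X,Y) / (SD_X * SD_Y)
r = 201.52 / (14.58 * 13.99)
r = 201.52 / 203.9742
r = 0.988

0.988


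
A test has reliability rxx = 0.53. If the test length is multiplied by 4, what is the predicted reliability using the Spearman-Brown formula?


r_new = (n * rxx) / (1 + (n-1) * rxx)
r_new = (4 * 0.53) / (1 + 3 * 0.53)
r_new = 2.12 / 2.59
r_new = 0.8185

0.8185


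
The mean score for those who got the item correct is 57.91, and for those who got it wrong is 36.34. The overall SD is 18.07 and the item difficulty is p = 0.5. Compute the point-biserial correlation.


q = 1 - p = 0.5
rpb = ((M1 - M0) / SD) * sqrt(p * q)
rpb = ((57.91 - 36.34) / 18.07) * sqrt(0.5 * 0.5)
rpb = 0.5968

0.5968


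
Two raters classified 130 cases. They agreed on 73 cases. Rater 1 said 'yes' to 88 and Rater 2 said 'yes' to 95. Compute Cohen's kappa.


P_o = 73/130 = 0.561538
P_e = (88*95 + 42*35) / 16900 = 0.581657
kappa = (P_o - P_e) / (1 - P_e)
kappa = (0.561538 - 0.581657) / (1 - 0.581657)
kappa = -0.0481

-0.0481


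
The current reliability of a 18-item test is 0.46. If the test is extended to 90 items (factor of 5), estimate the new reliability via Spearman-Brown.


r_new = (n * rxx) / (1 + (n-1) * rxx)
r_new = (5 * 0.46) / (1 + 4 * 0.46)
r_new = 2.3 / 2.84
r_new = 0.8099

0.8099


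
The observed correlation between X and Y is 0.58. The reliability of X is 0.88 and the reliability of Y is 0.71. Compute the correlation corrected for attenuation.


r_corrected = rxy / sqrt(rxx * ryy)
= 0.58 / sqrt(0.88 * 0.71)
= 0.58 / sqrt(0.6248)
= 0.58 / 0.790443
r_corrected = 0.7338

0.7338


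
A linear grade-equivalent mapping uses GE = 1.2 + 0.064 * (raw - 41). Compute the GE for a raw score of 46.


raw - median = 46 - 41 = 5
slope * diff = 0.064 * 5 = 0.32
GE = 1.2 + 0.32
GE = 1.52

1.52


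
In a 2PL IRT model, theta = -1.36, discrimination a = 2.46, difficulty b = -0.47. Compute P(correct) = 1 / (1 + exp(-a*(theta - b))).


a*(theta - b) = 2.46 * (-1.36 - -0.47) = -2.1894
exp(--2.1894) = 8.9299
P = 1 / (1 + 8.9299)
P = 0.1007

0.1007


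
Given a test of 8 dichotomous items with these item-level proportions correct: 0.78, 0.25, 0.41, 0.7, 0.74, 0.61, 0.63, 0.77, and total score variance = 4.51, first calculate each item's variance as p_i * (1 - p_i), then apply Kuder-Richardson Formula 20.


For each item, compute p_i * q_i:
  Item 1: 0.78 * 0.22 = 0.1716
  Item 2: 0.25 * 0.75 = 0.1875
  Item 3: 0.41 * 0.59 = 0.2419
  Item 4: 0.7 * 0.3 = 0.21
  Item 5: 0.74 * 0.26 = 0.1924
  Item 6: 0.61 * 0.39 = 0.2379
  Item 7: 0.63 * 0.37 = 0.2331
  Item 8: 0.77 * 0.23 = 0.1771
Sum(p_i * q_i) = 0.1716 + 0.1875 + 0.2419 + 0.21 + 0.1924 + 0.2379 + 0.2331 + 0.1771 = 1.6515
KR-20 = (k/(k-1)) * (1 - Sum(p_i*q_i) / Var_total)
= (8/7) * (1 - 1.6515/4.51)
= 1.1429 * 0.6338
KR-20 = 0.7244

0.7244


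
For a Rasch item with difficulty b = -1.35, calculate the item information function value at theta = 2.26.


P = 1/(1+exp(-(2.26--1.35))) = 0.9737
I = P*(1-P) = 0.9737 * 0.0263
I = 0.0256

0.0256


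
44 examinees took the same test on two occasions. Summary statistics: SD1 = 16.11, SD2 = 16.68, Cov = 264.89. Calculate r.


r = cov(X,Y) / (SD_X * SD_Y)
r = 264.89 / (16.11 * 16.68)
r = 264.89 / 268.7148
r = 0.9858

0.9858


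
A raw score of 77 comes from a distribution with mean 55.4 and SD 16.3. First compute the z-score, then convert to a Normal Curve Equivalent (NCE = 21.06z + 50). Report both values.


z = (X - mean) / SD = (77 - 55.4) / 16.3
z = 21.6 / 16.3
z = 1.3252
NCE = NCE = 21.06z + 50
Carry z at full precision (z = 21.6 / 16.3) into the conversion:
NCE = 21.06 * (21.6 / 16.3) + 50 = 454.896 / 16.3 + 50
NCE = 27.9077 + 50
NCE = 77.9077

77.9077


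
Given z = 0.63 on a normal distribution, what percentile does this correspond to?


CDF(z) = 0.5 * (1 + erf(z/sqrt(2)))
erf(0.4455) = 0.4713
CDF = 0.7357
Percentile rank = 0.7357 * 100 = 73.57

73.57


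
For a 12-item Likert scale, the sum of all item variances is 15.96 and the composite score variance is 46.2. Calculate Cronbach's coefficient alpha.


alpha = (k/(k-1)) * (1 - sum(si^2)/s_total^2)
= (12/11) * (1 - 15.96/46.2)
alpha = 0.714

0.714


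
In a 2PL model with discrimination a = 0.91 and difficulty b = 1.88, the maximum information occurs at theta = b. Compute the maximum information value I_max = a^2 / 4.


For 2PL, max info at theta = b = 1.88
I_max = a^2 / 4 = 0.91^2 / 4
= 0.8281 / 4
I_max = 0.207

0.207


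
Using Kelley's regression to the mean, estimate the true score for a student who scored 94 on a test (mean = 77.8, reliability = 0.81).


T_est = rxx * X + (1 - rxx) * mean
T_est = 0.81 * 94 + 0.19 * 77.8
T_est = 76.14 + 14.782
T_est = 90.922

90.922


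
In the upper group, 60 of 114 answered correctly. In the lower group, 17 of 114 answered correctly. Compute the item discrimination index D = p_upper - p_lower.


p_upper = 60/114 = 0.5263
p_lower = 17/114 = 0.1491
D = 0.5263 - 0.1491 = 0.3772

0.3772


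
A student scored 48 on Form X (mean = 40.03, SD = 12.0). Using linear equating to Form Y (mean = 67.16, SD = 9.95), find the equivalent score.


slope = SD_Y / SD_X = 9.95 / 12.0 ~ 0.8292
intercept = mean_Y - slope * mean_X = 67.16 - (9.95 / 12.0) * 40.03 ~ 33.9685
Y = slope * X + intercept. To avoid rounding drift from the rounded slope/intercept, evaluate the equivalent form Y = mean_Y + SD_Y * (X - mean_X) / SD_X at full precision:
Y = 67.16 + 9.95 * (48 - 40.03) / 12.0
Y = 67.16 + 9.95 * 7.97 / 12.0
Y = 67.16 + 79.3015 / 12.0
Y = 67.16 + 6.6085
Y = 73.7685

73.7685


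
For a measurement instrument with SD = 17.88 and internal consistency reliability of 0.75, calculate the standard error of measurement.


SEM = SD * sqrt(1 - rxx)
SEM = 17.88 * sqrt(1 - 0.75)
SEM = 17.88 * sqrt(0.25) = 17.88 * 0.5
SEM = 8.94

8.94


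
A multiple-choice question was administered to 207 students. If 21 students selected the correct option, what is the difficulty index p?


Item difficulty p = number correct / total examinees
p = 21 / 207
p = 0.1014

0.1014


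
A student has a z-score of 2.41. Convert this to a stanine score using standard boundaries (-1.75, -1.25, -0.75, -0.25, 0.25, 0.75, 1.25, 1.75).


Stanine boundaries: [-1.75, -1.25, -0.75, -0.25, 0.25, 0.75, 1.25, 1.75]
z = 2.41
Check each boundary:
  z >= -1.75 -> could be stanine 2
  z >= -1.25 -> could be stanine 3
  z >= -0.75 -> could be stanine 4
  z >= -0.25 -> could be stanine 5
  z >= 0.25 -> could be stanine 6
  z >= 0.75 -> could be stanine 7
  z >= 1.25 -> could be stanine 8
  z >= 1.75 -> could be stanine 9
Highest qualifying boundary gives stanine = 9

9


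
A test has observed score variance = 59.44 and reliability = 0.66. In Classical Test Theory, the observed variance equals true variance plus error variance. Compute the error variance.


var_true = rxx * var_obs = 0.66 * 59.44 = 39.2304
var_error = var_obs - var_true
var_error = 59.44 - 39.2304
var_error = 20.2096

20.2096


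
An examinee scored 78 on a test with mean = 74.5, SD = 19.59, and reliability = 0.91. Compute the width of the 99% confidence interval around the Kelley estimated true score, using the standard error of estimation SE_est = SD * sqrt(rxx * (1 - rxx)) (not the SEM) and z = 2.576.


True score estimate = 0.91*78 + 0.09*74.5 = 77.685
SE_est = SD * sqrt(rxx * (1 - rxx)) = 19.59 * sqrt(0.91 * 0.09) = 19.59 * sqrt(0.0819) = 5.606301
CI = T_est +/- z * SE_est, so width = 2 * z * SE_est = 2 * 2.576 * 5.606301
Width = 28.8837

28.8837


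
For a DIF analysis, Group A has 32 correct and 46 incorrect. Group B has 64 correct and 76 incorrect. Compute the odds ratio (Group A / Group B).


Odds_A = 32/46 = 0.6957
Odds_B = 64/76 = 0.8421
OR = Odds_A / Odds_B = 0.6957 / 0.8421
Exactly, OR = (32 * 76) / (46 * 64) = 2432 / 2944
OR = 0.8261

0.8261


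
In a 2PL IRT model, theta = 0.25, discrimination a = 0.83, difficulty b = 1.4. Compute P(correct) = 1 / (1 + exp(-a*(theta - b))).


a*(theta - b) = 0.83 * (0.25 - 1.4) = -0.9545
exp(--0.9545) = 2.5974
P = 1 / (1 + 2.5974)
P = 0.278

0.278


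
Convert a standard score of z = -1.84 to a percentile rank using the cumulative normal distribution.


CDF(z) = 0.5 * (1 + erf(z/sqrt(2)))
erf(-1.3011) = -0.9342
CDF = 0.0329
Percentile rank = 0.0329 * 100 = 3.29

3.29


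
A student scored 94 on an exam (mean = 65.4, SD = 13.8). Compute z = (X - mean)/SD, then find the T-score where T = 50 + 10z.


z = (X - mean) / SD = (94 - 65.4) / 13.8
z = 28.6 / 13.8
z = 2.0725
T-score = T = 50 + 10z
Carry z at full precision (z = 28.6 / 13.8) into the conversion:
T-score = 50 + 10 * (28.6 / 13.8) = 50 + 286 / 13.8
T-score = 50 + 20.7246
T-score = 70.7246

70.7246


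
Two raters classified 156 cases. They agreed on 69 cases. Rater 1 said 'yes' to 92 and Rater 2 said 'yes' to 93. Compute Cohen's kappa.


P_o = 69/156 = 0.442308
P_e = (92*93 + 64*63) / 24336 = 0.517258
kappa = (P_o - P_e) / (1 - P_e)
kappa = (0.442308 - 0.517258) / (1 - 0.517258)
kappa = -0.1553

-0.1553


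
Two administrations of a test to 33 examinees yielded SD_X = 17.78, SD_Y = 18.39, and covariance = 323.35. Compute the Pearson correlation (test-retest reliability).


r = cov(X,Y) / (SD_X * SD_Y)
r = 323.35 / (17.78 * 18.39)
r = 323.35 / 326.9742
r = 0.9889

0.9889


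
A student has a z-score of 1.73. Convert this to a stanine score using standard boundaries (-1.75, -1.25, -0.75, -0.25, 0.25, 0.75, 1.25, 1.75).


Stanine boundaries: [-1.75, -1.25, -0.75, -0.25, 0.25, 0.75, 1.25, 1.75]
z = 1.73
Check each boundary:
  z >= -1.75 -> could be stanine 2
  z >= -1.25 -> could be stanine 3
  z >= -0.75 -> could be stanine 4
  z >= -0.25 -> could be stanine 5
  z >= 0.25 -> could be stanine 6
  z >= 0.75 -> could be stanine 7
  z >= 1.25 -> could be stanine 8
  z < 1.75
Highest qualifying boundary gives stanine = 8

8


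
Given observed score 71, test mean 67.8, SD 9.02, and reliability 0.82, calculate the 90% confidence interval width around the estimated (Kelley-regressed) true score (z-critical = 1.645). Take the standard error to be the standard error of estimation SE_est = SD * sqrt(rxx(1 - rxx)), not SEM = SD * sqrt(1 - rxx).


True score estimate = 0.82*71 + 0.18*67.8 = 70.424
SE_est = SD * sqrt(rxx * (1 - rxx)) = 9.02 * sqrt(0.82 * 0.18) = 9.02 * sqrt(0.1476) = 3.465371
CI = T_est +/- z * SE_est, so width = 2 * z * SE_est = 2 * 1.645 * 3.465371
Width = 11.4011

11.4011


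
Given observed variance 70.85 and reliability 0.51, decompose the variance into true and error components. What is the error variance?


var_true = rxx * var_obs = 0.51 * 70.85 = 36.1335
var_error = var_obs - var_true
var_error = 70.85 - 36.1335
var_error = 34.7165

34.7165


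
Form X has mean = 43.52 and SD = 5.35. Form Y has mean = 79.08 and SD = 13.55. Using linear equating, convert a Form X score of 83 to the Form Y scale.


slope = SD_Y / SD_X = 13.55 / 5.35 ~ 2.5327
intercept = mean_Y - slope * mean_X = 79.08 - (13.55 / 5.35) * 43.52 ~ -31.1436
Y = slope * X + intercept. To avoid rounding drift from the rounded slope/intercept, evaluate the equivalent form Y = mean_Y + SD_Y * (X - mean_X) / SD_X at full precision:
Y = 79.08 + 13.55 * (83 - 43.52) / 5.35
Y = 79.08 + 13.55 * 39.48 / 5.35
Y = 79.08 + 534.954 / 5.35
Y = 79.08 + 99.9914
Y = 179.0714

179.0714


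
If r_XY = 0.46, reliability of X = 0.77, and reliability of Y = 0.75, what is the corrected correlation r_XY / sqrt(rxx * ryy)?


r_corrected = rxy / sqrt(rxx * ryy)
= 0.46 / sqrt(0.77 * 0.75)
= 0.46 / sqrt(0.5775)
= 0.46 / 0.759934
r_corrected = 0.6053

0.6053


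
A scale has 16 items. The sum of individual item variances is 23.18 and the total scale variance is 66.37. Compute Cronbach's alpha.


alpha = (k/(k-1)) * (1 - sum(si^2)/s_total^2)
= (16/15) * (1 - 23.18/66.37)
alpha = 0.6941

0.6941


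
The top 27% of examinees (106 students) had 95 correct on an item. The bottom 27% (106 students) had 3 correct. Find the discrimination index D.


p_upper = 95/106 = 0.8962
p_lower = 3/106 = 0.0283
D = 0.8962 - 0.0283 = 0.8679

0.8679


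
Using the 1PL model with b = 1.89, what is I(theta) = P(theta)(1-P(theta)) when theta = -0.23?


P = 1/(1+exp(-(-0.23-1.89))) = 0.1072
I = P*(1-P) = 0.1072 * 0.8928
I = 0.0957

0.0957


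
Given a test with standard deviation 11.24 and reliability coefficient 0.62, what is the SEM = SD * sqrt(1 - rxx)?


SEM = SD * sqrt(1 - rxx)
SEM = 11.24 * sqrt(1 - 0.62)
SEM = 11.24 * sqrt(0.38) = 11.24 * 0.616441
SEM = 6.9288

6.9288


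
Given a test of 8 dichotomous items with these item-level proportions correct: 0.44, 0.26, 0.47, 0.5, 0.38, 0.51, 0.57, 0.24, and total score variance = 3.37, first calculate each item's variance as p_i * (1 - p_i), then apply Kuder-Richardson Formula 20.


For each item, compute p_i * q_i:
  Item 1: 0.44 * 0.56 = 0.2464
  Item 2: 0.26 * 0.74 = 0.1924
  Item 3: 0.47 * 0.53 = 0.2491
  Item 4: 0.5 * 0.5 = 0.25
  Item 5: 0.38 * 0.62 = 0.2356
  Item 6: 0.51 * 0.49 = 0.2499
  Item 7: 0.57 * 0.43 = 0.2451
  Item 8: 0.24 * 0.76 = 0.1824
Sum(p_i * q_i) = 0.2464 + 0.1924 + 0.2491 + 0.25 + 0.2356 + 0.2499 + 0.2451 + 0.1824 = 1.8509
KR-20 = (k/(k-1)) * (1 - Sum(p_i*q_i) / Var_total)
= (8/7) * (1 - 1.8509/3.37)
= 1.1429 * 0.4508
KR-20 = 0.5152

0.5152


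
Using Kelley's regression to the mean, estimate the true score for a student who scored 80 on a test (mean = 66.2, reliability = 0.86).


T_est = rxx * X + (1 - rxx) * mean
T_est = 0.86 * 80 + 0.14 * 66.2
T_est = 68.8 + 9.268
T_est = 78.068

78.068


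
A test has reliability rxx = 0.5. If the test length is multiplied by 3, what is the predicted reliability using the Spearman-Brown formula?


r_new = (n * rxx) / (1 + (n-1) * rxx)
r_new = (3 * 0.5) / (1 + 2 * 0.5)
r_new = 1.5 / 2.0
r_new = 0.75

0.75


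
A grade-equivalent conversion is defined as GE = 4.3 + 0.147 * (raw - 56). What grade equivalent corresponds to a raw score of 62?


raw - median = 62 - 56 = 6
slope * diff = 0.147 * 6 = 0.882
GE = 4.3 + 0.882
GE = 5.182

5.182


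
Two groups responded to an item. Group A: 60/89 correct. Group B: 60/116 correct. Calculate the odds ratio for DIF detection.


Odds_A = 60/29 = 2.069
Odds_B = 60/56 = 1.0714
OR = Odds_A / Odds_B = 2.069 / 1.0714
Exactly, OR = (60 * 56) / (29 * 60) = 3360 / 1740
OR = 1.931

1.931


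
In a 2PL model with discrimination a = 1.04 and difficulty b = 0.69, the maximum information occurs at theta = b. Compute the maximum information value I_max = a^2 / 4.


For 2PL, max info at theta = b = 0.69
I_max = a^2 / 4 = 1.04^2 / 4
= 1.0816 / 4
I_max = 0.2704

0.2704


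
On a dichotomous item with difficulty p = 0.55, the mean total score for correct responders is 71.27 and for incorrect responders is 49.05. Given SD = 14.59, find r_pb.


q = 1 - p = 0.45
rpb = ((M1 - M0) / SD) * sqrt(p * q)
rpb = ((71.27 - 49.05) / 14.59) * sqrt(0.55 * 0.45)
rpb = 0.7577

0.7577


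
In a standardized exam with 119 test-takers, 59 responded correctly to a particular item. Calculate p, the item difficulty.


Item difficulty p = number correct / total examinees
p = 59 / 119
p = 0.4958

0.4958


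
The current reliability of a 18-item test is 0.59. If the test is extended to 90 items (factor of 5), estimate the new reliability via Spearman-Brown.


r_new = (n * rxx) / (1 + (n-1) * rxx)
r_new = (5 * 0.59) / (1 + 4 * 0.59)
r_new = 2.95 / 3.36
r_new = 0.878

0.878


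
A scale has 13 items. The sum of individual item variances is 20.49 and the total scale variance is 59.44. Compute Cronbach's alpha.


alpha = (k/(k-1)) * (1 - sum(si^2)/s_total^2)
= (13/12) * (1 - 20.49/59.44)
alpha = 0.7099

0.7099


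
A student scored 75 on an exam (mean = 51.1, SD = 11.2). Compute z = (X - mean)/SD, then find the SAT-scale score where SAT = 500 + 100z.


z = (X - mean) / SD = (75 - 51.1) / 11.2
z = 23.9 / 11.2
z = 2.1339
SAT-scale = SAT = 500 + 100z
Carry z at full precision (z = 23.9 / 11.2) into the conversion:
SAT-scale = 500 + 100 * (23.9 / 11.2) = 500 + 2390 / 11.2
SAT-scale = 500 + 213.3929
SAT-scale = 713.3929

713.3929


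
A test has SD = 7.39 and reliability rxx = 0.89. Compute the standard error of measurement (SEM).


SEM = SD * sqrt(1 - rxx)
SEM = 7.39 * sqrt(1 - 0.89)
SEM = 7.39 * sqrt(0.11) = 7.39 * 0.331662
SEM = 2.451

2.451


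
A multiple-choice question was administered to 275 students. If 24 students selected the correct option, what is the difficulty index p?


Item difficulty p = number correct / total examinees
p = 24 / 275
p = 0.0873

0.0873


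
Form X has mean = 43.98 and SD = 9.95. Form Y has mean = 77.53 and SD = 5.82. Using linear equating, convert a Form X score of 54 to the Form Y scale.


slope = SD_Y / SD_X = 5.82 / 9.95 ~ 0.5849
intercept = mean_Y - slope * mean_X = 77.53 - (5.82 / 9.95) * 43.98 ~ 51.805
Y = slope * X + intercept. To avoid rounding drift from the rounded slope/intercept, evaluate the equivalent form Y = mean_Y + SD_Y * (X - mean_X) / SD_X at full precision:
Y = 77.53 + 5.82 * (54 - 43.98) / 9.95
Y = 77.53 + 5.82 * 10.02 / 9.95
Y = 77.53 + 58.3164 / 9.95
Y = 77.53 + 5.8609
Y = 83.3909

83.3909


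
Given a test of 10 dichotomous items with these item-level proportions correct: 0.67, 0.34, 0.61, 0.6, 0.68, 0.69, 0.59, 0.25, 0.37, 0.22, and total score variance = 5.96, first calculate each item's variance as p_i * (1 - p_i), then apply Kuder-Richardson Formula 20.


For each item, compute p_i * q_i:
  Item 1: 0.67 * 0.33 = 0.2211
  Item 2: 0.34 * 0.66 = 0.2244
  Item 3: 0.61 * 0.39 = 0.2379
  Item 4: 0.6 * 0.4 = 0.24
  Item 5: 0.68 * 0.32 = 0.2176
  Item 6: 0.69 * 0.31 = 0.2139
  Item 7: 0.59 * 0.41 = 0.2419
  Item 8: 0.25 * 0.75 = 0.1875
  Item 9: 0.37 * 0.63 = 0.2331
  Item 10: 0.22 * 0.78 = 0.1716
Sum(p_i * q_i) = 0.2211 + 0.2244 + 0.2379 + 0.24 + 0.2176 + 0.2139 + 0.2419 + 0.1875 + 0.2331 + 0.1716 = 2.189
KR-20 = (k/(k-1)) * (1 - Sum(p_i*q_i) / Var_total)
= (10/9) * (1 - 2.189/5.96)
= 1.1111 * 0.6327
KR-20 = 0.703

0.703


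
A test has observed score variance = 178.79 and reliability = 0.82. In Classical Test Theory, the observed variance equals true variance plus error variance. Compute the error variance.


var_true = rxx * var_obs = 0.82 * 178.79 = 146.6078
var_error = var_obs - var_true
var_error = 178.79 - 146.6078
var_error = 32.1822

32.1822


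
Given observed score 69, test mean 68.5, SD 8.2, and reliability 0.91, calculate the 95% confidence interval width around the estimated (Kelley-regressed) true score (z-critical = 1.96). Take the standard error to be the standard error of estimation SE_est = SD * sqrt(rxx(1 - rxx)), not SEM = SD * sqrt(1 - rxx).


True score estimate = 0.91*69 + 0.09*68.5 = 68.955
SE_est = SD * sqrt(rxx * (1 - rxx)) = 8.2 * sqrt(0.91 * 0.09) = 8.2 * sqrt(0.0819) = 2.34669
CI = T_est +/- z * SE_est, so width = 2 * z * SE_est = 2 * 1.96 * 2.34669
Width = 9.199

9.199


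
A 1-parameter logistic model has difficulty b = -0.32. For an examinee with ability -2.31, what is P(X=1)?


theta - b = -2.31 - -0.32 = -1.99
exp(-(theta - b)) = exp(1.99) = 7.3155
P = 1 / (1 + 7.3155)
P = 0.1203

0.1203


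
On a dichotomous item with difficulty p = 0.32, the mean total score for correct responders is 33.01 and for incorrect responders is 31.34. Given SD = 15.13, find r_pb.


q = 1 - p = 0.68
rpb = ((M1 - M0) / SD) * sqrt(p * q)
rpb = ((33.01 - 31.34) / 15.13) * sqrt(0.32 * 0.68)
rpb = 0.0515

0.0515


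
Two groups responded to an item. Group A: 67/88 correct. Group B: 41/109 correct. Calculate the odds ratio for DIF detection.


Odds_A = 67/21 = 3.1905
Odds_B = 41/68 = 0.6029
OR = Odds_A / Odds_B = 3.1905 / 0.6029
Exactly, OR = (67 * 68) / (21 * 41) = 4556 / 861
OR = 5.2915

5.2915


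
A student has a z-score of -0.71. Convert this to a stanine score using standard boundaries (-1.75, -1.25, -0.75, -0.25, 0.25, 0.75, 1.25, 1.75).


Stanine boundaries: [-1.75, -1.25, -0.75, -0.25, 0.25, 0.75, 1.25, 1.75]
z = -0.71
Check each boundary:
  z >= -1.75 -> could be stanine 2
  z >= -1.25 -> could be stanine 3
  z >= -0.75 -> could be stanine 4
  z < -0.25
  z < 0.25
  z < 0.75
  z < 1.25
  z < 1.75
Highest qualifying boundary gives stanine = 4

4


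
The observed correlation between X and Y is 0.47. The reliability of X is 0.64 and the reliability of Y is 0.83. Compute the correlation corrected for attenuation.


r_corrected = rxy / sqrt(rxx * ryy)
= 0.47 / sqrt(0.64 * 0.83)
= 0.47 / sqrt(0.5312)
= 0.47 / 0.728835
r_corrected = 0.6449

0.6449


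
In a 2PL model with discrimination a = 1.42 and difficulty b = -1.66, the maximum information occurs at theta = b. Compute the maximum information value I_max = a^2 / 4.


For 2PL, max info at theta = b = -1.66
I_max = a^2 / 4 = 1.42^2 / 4
= 2.0164 / 4
I_max = 0.5041

0.5041


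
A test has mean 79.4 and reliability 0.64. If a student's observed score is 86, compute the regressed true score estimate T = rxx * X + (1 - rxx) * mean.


T_est = rxx * X + (1 - rxx) * mean
T_est = 0.64 * 86 + 0.36 * 79.4
T_est = 55.04 + 28.584
T_est = 83.624

83.624


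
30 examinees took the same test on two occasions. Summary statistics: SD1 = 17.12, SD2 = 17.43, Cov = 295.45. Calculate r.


r = cov(X,Y) / (SD_X * SD_Y)
r = 295.45 / (17.12 * 17.43)
r = 295.45 / 298.4016
r = 0.9901

0.9901


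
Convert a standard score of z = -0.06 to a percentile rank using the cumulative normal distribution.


CDF(z) = 0.5 * (1 + erf(z/sqrt(2)))
erf(-0.0424) = -0.0478
CDF = 0.4761
Percentile rank = 0.4761 * 100 = 47.61

47.61


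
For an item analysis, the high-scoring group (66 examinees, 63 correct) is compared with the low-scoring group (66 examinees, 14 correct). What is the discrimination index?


p_upper = 63/66 = 0.9545
p_lower = 14/66 = 0.2121
D = 0.9545 - 0.2121 = 0.7424

0.7424


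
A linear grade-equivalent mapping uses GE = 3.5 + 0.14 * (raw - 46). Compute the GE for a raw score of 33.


raw - median = 33 - 46 = -13
slope * diff = 0.14 * -13 = -1.82
GE = 3.5 + -1.82
GE = 1.68

1.68


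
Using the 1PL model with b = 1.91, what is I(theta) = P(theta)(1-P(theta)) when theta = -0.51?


P = 1/(1+exp(-(-0.51-1.91))) = 0.0817
I = P*(1-P) = 0.0817 * 0.9183
I = 0.075

0.075


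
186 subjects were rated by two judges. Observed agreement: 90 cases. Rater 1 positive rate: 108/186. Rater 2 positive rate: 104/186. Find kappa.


P_o = 90/186 = 0.483871
P_e = (108*104 + 78*82) / 34596 = 0.509539
kappa = (P_o - P_e) / (1 - P_e)
kappa = (0.483871 - 0.509539) / (1 - 0.509539)
kappa = -0.0523

-0.0523


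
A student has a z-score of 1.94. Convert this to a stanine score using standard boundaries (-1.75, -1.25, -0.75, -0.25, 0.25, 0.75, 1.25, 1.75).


Stanine boundaries: [-1.75, -1.25, -0.75, -0.25, 0.25, 0.75, 1.25, 1.75]
z = 1.94
Check each boundary:
  z >= -1.75 -> could be stanine 2
  z >= -1.25 -> could be stanine 3
  z >= -0.75 -> could be stanine 4
  z >= -0.25 -> could be stanine 5
  z >= 0.25 -> could be stanine 6
  z >= 0.75 -> could be stanine 7
  z >= 1.25 -> could be stanine 8
  z >= 1.75 -> could be stanine 9
Highest qualifying boundary gives stanine = 9

9


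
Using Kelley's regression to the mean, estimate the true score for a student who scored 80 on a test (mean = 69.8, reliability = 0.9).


T_est = rxx * X + (1 - rxx) * mean
T_est = 0.9 * 80 + 0.1 * 69.8
T_est = 72.0 + 6.98
T_est = 78.98

78.98


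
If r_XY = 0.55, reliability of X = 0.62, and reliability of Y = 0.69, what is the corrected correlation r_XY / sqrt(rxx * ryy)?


r_corrected = rxy / sqrt(rxx * ryy)
= 0.55 / sqrt(0.62 * 0.69)
= 0.55 / sqrt(0.4278)
= 0.55 / 0.654064
r_corrected = 0.8409

0.8409


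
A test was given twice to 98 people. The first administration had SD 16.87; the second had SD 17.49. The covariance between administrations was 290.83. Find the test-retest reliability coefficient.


r = cov(X,Y) / (SD_X * SD_Y)
r = 290.83 / (16.87 * 17.49)
r = 290.83 / 295.0563
r = 0.9857

0.9857


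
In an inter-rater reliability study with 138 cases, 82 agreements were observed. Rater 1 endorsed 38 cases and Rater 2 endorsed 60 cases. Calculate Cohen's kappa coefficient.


P_o = 82/138 = 0.594203
P_e = (38*60 + 100*78) / 19044 = 0.529301
kappa = (P_o - P_e) / (1 - P_e)
kappa = (0.594203 - 0.529301) / (1 - 0.529301)
kappa = 0.1379

0.1379


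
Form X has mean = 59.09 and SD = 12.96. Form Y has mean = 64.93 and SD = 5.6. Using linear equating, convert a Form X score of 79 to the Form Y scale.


slope = SD_Y / SD_X = 5.6 / 12.96 ~ 0.4321
intercept = mean_Y - slope * mean_X = 64.93 - (5.6 / 12.96) * 59.09 ~ 39.3973
Y = slope * X + intercept. To avoid rounding drift from the rounded slope/intercept, evaluate the equivalent form Y = mean_Y + SD_Y * (X - mean_X) / SD_X at full precision:
Y = 64.93 + 5.6 * (79 - 59.09) / 12.96
Y = 64.93 + 5.6 * 19.91 / 12.96
Y = 64.93 + 111.496 / 12.96
Y = 64.93 + 8.6031
Y = 73.5331

73.5331


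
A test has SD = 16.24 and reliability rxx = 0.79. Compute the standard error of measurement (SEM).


SEM = SD * sqrt(1 - rxx)
SEM = 16.24 * sqrt(1 - 0.79)
SEM = 16.24 * sqrt(0.21) = 16.24 * 0.458258
SEM = 7.4421

7.4421


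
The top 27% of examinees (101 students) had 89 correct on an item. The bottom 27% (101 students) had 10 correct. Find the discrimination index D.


p_upper = 89/101 = 0.8812
p_lower = 10/101 = 0.099
D = 0.8812 - 0.099 = 0.7822

0.7822


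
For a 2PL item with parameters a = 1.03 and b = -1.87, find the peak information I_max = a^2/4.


For 2PL, max info at theta = b = -1.87
I_max = a^2 / 4 = 1.03^2 / 4
= 1.0609 / 4
I_max = 0.2652

0.2652


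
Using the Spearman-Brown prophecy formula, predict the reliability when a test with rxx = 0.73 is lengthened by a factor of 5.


r_new = (n * rxx) / (1 + (n-1) * rxx)
r_new = (5 * 0.73) / (1 + 4 * 0.73)
r_new = 3.65 / 3.92
r_new = 0.9311

0.9311


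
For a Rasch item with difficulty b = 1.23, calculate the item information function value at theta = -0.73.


P = 1/(1+exp(-(-0.73-1.23))) = 0.1235
I = P*(1-P) = 0.1235 * 0.8765
I = 0.1082

0.1082


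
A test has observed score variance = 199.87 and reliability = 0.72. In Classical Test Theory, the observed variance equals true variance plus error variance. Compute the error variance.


var_true = rxx * var_obs = 0.72 * 199.87 = 143.9064
var_error = var_obs - var_true
var_error = 199.87 - 143.9064
var_error = 55.9636

55.9636


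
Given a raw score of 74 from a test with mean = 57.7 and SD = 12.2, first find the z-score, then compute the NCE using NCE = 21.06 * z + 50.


z = (X - mean) / SD = (74 - 57.7) / 12.2
z = 16.3 / 12.2
z = 1.3361
NCE = NCE = 21.06z + 50
Carry z at full precision (z = 16.3 / 12.2) into the conversion:
NCE = 21.06 * (16.3 / 12.2) + 50 = 343.278 / 12.2 + 50
NCE = 28.1375 + 50
NCE = 78.1375

78.1375


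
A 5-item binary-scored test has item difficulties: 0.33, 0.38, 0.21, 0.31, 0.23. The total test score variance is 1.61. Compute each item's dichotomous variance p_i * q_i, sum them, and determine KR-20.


For each item, compute p_i * q_i:
  Item 1: 0.33 * 0.67 = 0.2211
  Item 2: 0.38 * 0.62 = 0.2356
  Item 3: 0.21 * 0.79 = 0.1659
  Item 4: 0.31 * 0.69 = 0.2139
  Item 5: 0.23 * 0.77 = 0.1771
Sum(p_i * q_i) = 0.2211 + 0.2356 + 0.1659 + 0.2139 + 0.1771 = 1.0136
KR-20 = (k/(k-1)) * (1 - Sum(p_i*q_i) / Var_total)
= (5/4) * (1 - 1.0136/1.61)
= 1.25 * 0.3704
KR-20 = 0.463

0.463


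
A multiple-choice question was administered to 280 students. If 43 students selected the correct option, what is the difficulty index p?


Item difficulty p = number correct / total examinees
p = 43 / 280
p = 0.1536

0.1536


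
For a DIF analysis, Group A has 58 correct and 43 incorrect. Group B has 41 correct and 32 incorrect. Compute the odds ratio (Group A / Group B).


Odds_A = 58/43 = 1.3488
Odds_B = 41/32 = 1.2812
OR = Odds_A / Odds_B = 1.3488 / 1.2812
Exactly, OR = (58 * 32) / (43 * 41) = 1856 / 1763
OR = 1.0528

1.0528


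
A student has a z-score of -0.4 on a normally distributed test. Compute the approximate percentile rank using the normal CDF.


CDF(z) = 0.5 * (1 + erf(z/sqrt(2)))
erf(-0.2828) = -0.3108
CDF = 0.3446
Percentile rank = 0.3446 * 100 = 34.46

34.46


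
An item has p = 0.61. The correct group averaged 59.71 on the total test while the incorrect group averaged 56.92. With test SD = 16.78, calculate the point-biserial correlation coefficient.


q = 1 - p = 0.39
rpb = ((M1 - M0) / SD) * sqrt(p * q)
rpb = ((59.71 - 56.92) / 16.78) * sqrt(0.61 * 0.39)
rpb = 0.0811

0.0811


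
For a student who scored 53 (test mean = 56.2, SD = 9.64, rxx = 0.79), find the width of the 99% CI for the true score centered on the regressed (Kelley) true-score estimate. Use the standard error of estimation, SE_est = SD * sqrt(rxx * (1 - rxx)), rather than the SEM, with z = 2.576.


True score estimate = 0.79*53 + 0.21*56.2 = 53.672
SE_est = SD * sqrt(rxx * (1 - rxx)) = 9.64 * sqrt(0.79 * 0.21) = 9.64 * sqrt(0.1659) = 3.926451
CI = T_est +/- z * SE_est, so width = 2 * z * SE_est = 2 * 2.576 * 3.926451
Width = 20.2291

20.2291


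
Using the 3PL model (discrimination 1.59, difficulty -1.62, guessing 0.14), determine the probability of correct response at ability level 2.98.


logit = 1.59*(2.98 - -1.62) = 7.314
P* = 1/(1 + exp(-7.314)) = 0.9993
P = 0.14 + (1 - 0.14) * 0.9993
P = 0.9994

0.9994


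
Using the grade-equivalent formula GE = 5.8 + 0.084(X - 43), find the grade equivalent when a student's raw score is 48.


raw - median = 48 - 43 = 5
slope * diff = 0.084 * 5 = 0.42
GE = 5.8 + 0.42
GE = 6.22

6.22


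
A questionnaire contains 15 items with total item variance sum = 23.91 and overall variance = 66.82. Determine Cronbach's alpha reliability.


alpha = (k/(k-1)) * (1 - sum(si^2)/s_total^2)
= (15/14) * (1 - 23.91/66.82)
alpha = 0.688

0.688


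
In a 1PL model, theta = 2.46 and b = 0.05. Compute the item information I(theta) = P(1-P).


P = 1/(1+exp(-(2.46-0.05))) = 0.9176
I = P*(1-P) = 0.9176 * 0.0824
I = 0.0756

0.0756


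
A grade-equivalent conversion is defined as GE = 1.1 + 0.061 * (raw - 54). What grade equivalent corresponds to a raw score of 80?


raw - median = 80 - 54 = 26
slope * diff = 0.061 * 26 = 1.586
GE = 1.1 + 1.586
GE = 2.686

2.686
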